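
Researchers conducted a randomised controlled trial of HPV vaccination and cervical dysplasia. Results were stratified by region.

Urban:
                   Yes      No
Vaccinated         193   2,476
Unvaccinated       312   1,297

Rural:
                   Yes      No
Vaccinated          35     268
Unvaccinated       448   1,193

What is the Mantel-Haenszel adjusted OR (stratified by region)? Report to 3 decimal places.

OR_MH = Σ(aᵢdᵢ/nᵢ) / Σ(bᵢcᵢ/nᵢ), where nᵢ is the stratum total.
Stratum 1 (Urban): n = 4278; a·d/n = 193·1297/4278 = 58.5136; b·c/n = 2476·312/4278 = 180.5778
Stratum 2 (Rural): n = 1944; a·d/n = 35·1193/1944 = 21.4789; b·c/n = 268·448/1944 = 61.7613
OR_MH = (58.5136 + 21.4789) / (180.5778 + 61.7613) = 79.9925 / 242.3392 = 0.33008

0.330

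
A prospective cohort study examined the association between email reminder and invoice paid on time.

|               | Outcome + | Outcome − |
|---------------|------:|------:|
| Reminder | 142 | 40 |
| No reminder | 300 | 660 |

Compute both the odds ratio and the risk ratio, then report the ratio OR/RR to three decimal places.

Cells: a = 142, b = 40, c = 300, d = 660.
OR = (142·660)/(40·300) = 93720/12000 = 7.81000
Risk in exposed = 142/182 = 0.78022; risk in unexposed = 300/960 = 0.31250; RR = 2.49670
OR/RR = 7.81000 / 2.49670 = 3.12812
The outcome is not rare, so the OR lies further from 1 than the RR.

3.128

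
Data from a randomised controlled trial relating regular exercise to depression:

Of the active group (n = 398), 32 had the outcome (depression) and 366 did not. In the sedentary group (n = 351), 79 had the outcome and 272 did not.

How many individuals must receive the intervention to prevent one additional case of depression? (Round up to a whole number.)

Risk in treated group = 32/398 = 0.08040; risk in control = 79/351 = 0.22507.
Absolute risk reduction = 0.22507 − 0.08040 = 0.14467
NNT = 1 / ARR = 1 / 0.14467 = 6.912 → round up → 7

7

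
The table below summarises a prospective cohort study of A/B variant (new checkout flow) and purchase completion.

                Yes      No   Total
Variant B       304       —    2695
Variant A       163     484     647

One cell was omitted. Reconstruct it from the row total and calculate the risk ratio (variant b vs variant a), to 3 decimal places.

0.448

The missing cell is in the exposed row: 2695 − 304 = 2391.
So a = 304, b = 2391, c = 163, d = 484.
RR = [a/(a+b)] / [c/(c+d)] = (304/2695) / (163/647) = 0.11280/0.25193 = 0.44775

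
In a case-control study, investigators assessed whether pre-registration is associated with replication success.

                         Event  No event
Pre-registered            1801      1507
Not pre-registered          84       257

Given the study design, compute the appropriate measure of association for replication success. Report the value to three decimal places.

Cells: a = 1801, b = 1507, c = 84, d = 257.
This is a case-control study: participants were sampled on outcome status, so risks in the source population cannot be estimated directly — relative risk is not valid here. The odds ratio is the appropriate measure.
OR = (a·d)/(b·c) = (1801 × 257) / (1507 × 84) = 462857 / 126588 = 3.65641

3.656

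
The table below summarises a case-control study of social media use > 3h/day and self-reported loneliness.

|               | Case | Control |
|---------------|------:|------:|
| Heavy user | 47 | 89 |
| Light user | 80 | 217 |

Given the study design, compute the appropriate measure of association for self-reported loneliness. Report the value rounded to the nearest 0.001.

Cells: a = 47, b = 89, c = 80, d = 217.
This is a case-control study: participants were sampled on outcome status, so risks in the source population cannot be estimated directly — relative risk is not valid here. The odds ratio is the appropriate measure.
OR = (a·d)/(b·c) = (47 × 217) / (89 × 80) = 10199 / 7120 = 1.43244

1.432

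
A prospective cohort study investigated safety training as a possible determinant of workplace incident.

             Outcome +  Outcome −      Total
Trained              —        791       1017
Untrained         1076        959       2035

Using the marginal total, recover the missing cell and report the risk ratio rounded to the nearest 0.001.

The missing cell is in the exposed row: 1017 − 791 = 226.
So a = 226, b = 791, c = 1076, d = 959.
RR = [a/(a+b)] / [c/(c+d)] = (226/1017) / (1076/2035) = 0.22222/0.52875 = 0.42028

0.420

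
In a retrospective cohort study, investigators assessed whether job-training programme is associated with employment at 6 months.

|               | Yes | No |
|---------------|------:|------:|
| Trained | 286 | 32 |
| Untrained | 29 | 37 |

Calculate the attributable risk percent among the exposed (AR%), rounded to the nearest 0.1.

51.1

Cells: a = 286, b = 32, c = 29, d = 37.
Risk in exposed = 286/318 = 0.89937; risk in unexposed = 29/66 = 0.43939.
RR = 0.89937/0.43939 = 2.04684
AR% = (RR − 1)/RR × 100 = (2.04684 − 1)/2.04684 × 100 = 51.1443%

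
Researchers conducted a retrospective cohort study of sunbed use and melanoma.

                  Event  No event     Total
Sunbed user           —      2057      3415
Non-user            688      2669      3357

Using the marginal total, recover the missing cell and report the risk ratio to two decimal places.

The missing cell is in the exposed row: 3415 − 2057 = 1358.
So a = 1358, b = 2057, c = 688, d = 2669.
RR = [a/(a+b)] / [c/(c+d)] = (1358/3415) / (688/3357) = 0.39766/0.20494 = 1.94031

1.94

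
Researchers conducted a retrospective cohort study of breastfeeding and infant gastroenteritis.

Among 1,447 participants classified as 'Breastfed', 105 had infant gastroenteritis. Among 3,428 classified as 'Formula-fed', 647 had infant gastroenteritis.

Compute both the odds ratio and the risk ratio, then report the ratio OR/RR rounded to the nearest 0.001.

From the description: a = 105, b = 1342, c = 647, d = 2781.
OR = (105·2781)/(1342·647) = 292005/868274 = 0.33631
Risk in exposed = 105/1447 = 0.07256; risk in unexposed = 647/3428 = 0.18874; RR = 0.38447
OR/RR = 0.33631 / 0.38447 = 0.87473
The outcome is not rare, so the OR lies further from 1 than the RR.

0.875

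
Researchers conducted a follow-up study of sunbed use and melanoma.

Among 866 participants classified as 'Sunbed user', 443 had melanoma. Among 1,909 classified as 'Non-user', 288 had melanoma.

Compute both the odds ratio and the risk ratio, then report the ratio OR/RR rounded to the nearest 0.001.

From the description: a = 443, b = 423, c = 288, d = 1621.
OR = (443·1621)/(423·288) = 718103/121824 = 5.89459
Risk in exposed = 443/866 = 0.51155; risk in unexposed = 288/1909 = 0.15086; RR = 3.39078
OR/RR = 5.89459 / 3.39078 = 1.73842
The outcome is not rare, so the OR lies further from 1 than the RR.

1.738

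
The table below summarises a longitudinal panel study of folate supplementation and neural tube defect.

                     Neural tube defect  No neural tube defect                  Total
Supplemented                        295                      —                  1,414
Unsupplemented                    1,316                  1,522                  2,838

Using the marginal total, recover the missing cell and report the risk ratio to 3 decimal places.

The missing cell is in the exposed row: 1414 − 295 = 1119.
So a = 295, b = 1119, c = 1316, d = 1522.
RR = [a/(a+b)] / [c/(c+d)] = (295/1414) / (1316/2838) = 0.20863/0.46371 = 0.44991

0.450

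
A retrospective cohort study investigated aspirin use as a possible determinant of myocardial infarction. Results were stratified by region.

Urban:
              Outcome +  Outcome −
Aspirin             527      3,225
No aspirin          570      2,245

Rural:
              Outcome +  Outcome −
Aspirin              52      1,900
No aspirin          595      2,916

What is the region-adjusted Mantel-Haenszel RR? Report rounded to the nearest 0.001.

RR_MH = Σ(aᵢ·n₀ᵢ/nᵢ) / Σ(cᵢ·n₁ᵢ/nᵢ), with n₁ᵢ = aᵢ+bᵢ (exposed), n₀ᵢ = cᵢ+dᵢ (unexposed), nᵢ = n₁ᵢ+n₀ᵢ.
Stratum 1 (Urban): n₁ = 3752, n₀ = 2815, n = 6567; a·n₀/n = 527·2815/6567 = 225.9030; c·n₁/n = 570·3752/6567 = 325.6647
Stratum 2 (Rural): n₁ = 1952, n₀ = 3511, n = 5463; a·n₀/n = 52·3511/5463 = 33.4197; c·n₁/n = 595·1952/5463 = 212.6011
RR_MH = (225.9030 + 33.4197) / (325.6647 + 212.6011) = 259.3227 / 538.2658 = 0.48177

0.482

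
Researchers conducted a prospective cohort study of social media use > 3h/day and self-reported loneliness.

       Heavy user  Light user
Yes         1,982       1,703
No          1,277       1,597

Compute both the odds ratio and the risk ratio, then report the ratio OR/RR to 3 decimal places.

Reading the table with exposure as columns: a = 1982 (Heavy user, case), b = 1277 (Heavy user, non-case), c = 1703 (Light user, case), d = 1597.
OR = (1982·1597)/(1277·1703) = 3165254/2174731 = 1.45547
Risk in exposed = 1982/3259 = 0.60816; risk in unexposed = 1703/3300 = 0.51606; RR = 1.17847
OR/RR = 1.45547 / 1.17847 = 1.23505
The outcome is not rare, so the OR lies further from 1 than the RR.

1.235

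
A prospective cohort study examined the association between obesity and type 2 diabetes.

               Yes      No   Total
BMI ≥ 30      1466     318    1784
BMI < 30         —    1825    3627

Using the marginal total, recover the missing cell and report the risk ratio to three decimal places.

The missing cell is in the unexposed row: 3627 − 1825 = 1802.
So a = 1466, b = 318, c = 1802, d = 1825.
RR = [a/(a+b)] / [c/(c+d)] = (1466/1784) / (1802/3627) = 0.82175/0.49683 = 1.65399

1.654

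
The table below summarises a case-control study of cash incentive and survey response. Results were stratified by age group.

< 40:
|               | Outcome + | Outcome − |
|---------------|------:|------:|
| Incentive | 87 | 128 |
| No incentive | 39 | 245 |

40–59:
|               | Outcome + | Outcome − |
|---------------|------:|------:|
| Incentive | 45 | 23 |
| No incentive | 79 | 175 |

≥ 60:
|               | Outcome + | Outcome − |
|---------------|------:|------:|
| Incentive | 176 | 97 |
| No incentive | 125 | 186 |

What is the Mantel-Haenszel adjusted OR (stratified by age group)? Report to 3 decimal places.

3.385

OR_MH = Σ(aᵢdᵢ/nᵢ) / Σ(bᵢcᵢ/nᵢ), where nᵢ is the stratum total.
Stratum 1 (< 40): n = 499; a·d/n = 87·245/499 = 42.7154; b·c/n = 128·39/499 = 10.0040
Stratum 2 (40–59): n = 322; a·d/n = 45·175/322 = 24.4565; b·c/n = 23·79/322 = 5.6429
Stratum 3 (≥ 60): n = 584; a·d/n = 176·186/584 = 56.0548; b·c/n = 97·125/584 = 20.7620
OR_MH = (42.7154 + 24.4565 + 56.0548) / (10.0040 + 5.6429 + 20.7620) = 123.2267 / 36.4089 = 3.38453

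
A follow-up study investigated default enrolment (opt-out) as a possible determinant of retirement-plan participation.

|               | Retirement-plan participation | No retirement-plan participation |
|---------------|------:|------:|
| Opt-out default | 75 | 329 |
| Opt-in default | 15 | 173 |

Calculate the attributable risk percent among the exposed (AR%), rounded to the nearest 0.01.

Cells: a = 75, b = 329, c = 15, d = 173.
Risk in exposed = 75/404 = 0.18564; risk in unexposed = 15/188 = 0.07979.
RR = 0.18564/0.07979 = 2.32673
AR% = (RR − 1)/RR × 100 = (2.32673 − 1)/2.32673 × 100 = 57.0213%

57.02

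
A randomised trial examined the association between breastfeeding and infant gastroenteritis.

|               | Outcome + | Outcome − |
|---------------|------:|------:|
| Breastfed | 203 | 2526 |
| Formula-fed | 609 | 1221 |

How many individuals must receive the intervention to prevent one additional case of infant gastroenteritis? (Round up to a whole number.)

Risk in treated group = 203/2729 = 0.07439; risk in control = 609/1830 = 0.33279.
Absolute risk reduction = 0.33279 − 0.07439 = 0.25840
NNT = 1 / ARR = 1 / 0.25840 = 3.870 → round up → 4

4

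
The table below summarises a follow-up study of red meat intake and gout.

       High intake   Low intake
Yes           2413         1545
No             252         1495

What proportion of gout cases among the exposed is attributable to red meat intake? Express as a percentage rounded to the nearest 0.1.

43.9

Reading the table with exposure as columns: a = 2413 (High intake, case), b = 252 (High intake, non-case), c = 1545 (Low intake, case), d = 1495.
Risk in exposed = 2413/2665 = 0.90544; risk in unexposed = 1545/3040 = 0.50822.
RR = 0.90544/0.50822 = 1.78158
AR% = (RR − 1)/RR × 100 = (1.78158 − 1)/1.78158 × 100 = 43.8700%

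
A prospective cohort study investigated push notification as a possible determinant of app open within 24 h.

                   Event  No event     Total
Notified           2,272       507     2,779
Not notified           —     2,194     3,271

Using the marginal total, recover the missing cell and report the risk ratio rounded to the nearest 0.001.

2.483

The missing cell is in the unexposed row: 3271 − 2194 = 1077.
So a = 2272, b = 507, c = 1077, d = 2194.
RR = [a/(a+b)] / [c/(c+d)] = (2272/2779) / (1077/3271) = 0.81756/0.32926 = 2.48305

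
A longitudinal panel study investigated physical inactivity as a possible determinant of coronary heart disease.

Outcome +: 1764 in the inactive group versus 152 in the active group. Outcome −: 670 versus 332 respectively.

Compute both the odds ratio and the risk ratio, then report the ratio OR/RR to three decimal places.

From the description: a = 1764, b = 670, c = 152, d = 332.
OR = (1764·332)/(670·152) = 585648/101840 = 5.75067
Risk in exposed = 1764/2434 = 0.72473; risk in unexposed = 152/484 = 0.31405; RR = 2.30770
OR/RR = 5.75067 / 2.30770 = 2.49195
The outcome is not rare, so the OR lies further from 1 than the RR.

2.492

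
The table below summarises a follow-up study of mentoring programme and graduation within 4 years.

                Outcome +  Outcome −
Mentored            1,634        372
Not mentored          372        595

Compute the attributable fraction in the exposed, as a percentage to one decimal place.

52.8

Cells: a = 1634, b = 372, c = 372, d = 595.
Risk in exposed = 1634/2006 = 0.81456; risk in unexposed = 372/967 = 0.38469.
RR = 0.81456/0.38469 = 2.11741
AR% = (RR − 1)/RR × 100 = (2.11741 − 1)/2.11741 × 100 = 52.7725%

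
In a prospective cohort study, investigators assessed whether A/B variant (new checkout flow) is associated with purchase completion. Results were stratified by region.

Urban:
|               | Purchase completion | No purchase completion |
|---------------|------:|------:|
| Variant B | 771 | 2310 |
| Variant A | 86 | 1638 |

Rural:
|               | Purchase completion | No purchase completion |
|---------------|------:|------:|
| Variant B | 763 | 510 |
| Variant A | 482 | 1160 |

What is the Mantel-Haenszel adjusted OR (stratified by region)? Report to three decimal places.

4.507

OR_MH = Σ(aᵢdᵢ/nᵢ) / Σ(bᵢcᵢ/nᵢ), where nᵢ is the stratum total.
Stratum 1 (Urban): n = 4805; a·d/n = 771·1638/4805 = 262.8300; b·c/n = 2310·86/4805 = 41.3444
Stratum 2 (Rural): n = 2915; a·d/n = 763·1160/2915 = 303.6295; b·c/n = 510·482/2915 = 84.3293
OR_MH = (262.8300 + 303.6295) / (41.3444 + 84.3293) = 566.4595 / 125.6738 = 4.50738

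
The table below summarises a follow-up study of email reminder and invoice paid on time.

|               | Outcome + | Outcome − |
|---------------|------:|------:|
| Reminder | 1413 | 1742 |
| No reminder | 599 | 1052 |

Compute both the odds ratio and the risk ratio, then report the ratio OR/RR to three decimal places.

1.154

Cells: a = 1413, b = 1742, c = 599, d = 1052.
OR = (1413·1052)/(1742·599) = 1486476/1043458 = 1.42457
Risk in exposed = 1413/3155 = 0.44786; risk in unexposed = 599/1651 = 0.36281; RR = 1.23442
OR/RR = 1.42457 / 1.23442 = 1.15404
The outcome is not rare, so the OR lies further from 1 than the RR.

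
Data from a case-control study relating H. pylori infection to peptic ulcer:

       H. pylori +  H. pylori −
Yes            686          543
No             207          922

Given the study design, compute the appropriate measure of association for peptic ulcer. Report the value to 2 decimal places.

5.63

Reading the table with exposure as columns: a = 686 (H. pylori +, case), b = 207 (H. pylori +, non-case), c = 543 (H. pylori −, case), d = 922.
This is a case-control study: participants were sampled on outcome status, so risks in the source population cannot be estimated directly — relative risk is not valid here. The odds ratio is the appropriate measure.
OR = (a·d)/(b·c) = (686 × 922) / (207 × 543) = 632492 / 112401 = 5.62710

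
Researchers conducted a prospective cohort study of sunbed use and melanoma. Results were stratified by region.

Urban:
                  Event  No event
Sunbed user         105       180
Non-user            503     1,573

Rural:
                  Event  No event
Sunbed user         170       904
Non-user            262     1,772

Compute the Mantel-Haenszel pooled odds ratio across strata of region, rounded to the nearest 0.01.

1.46

OR_MH = Σ(aᵢdᵢ/nᵢ) / Σ(bᵢcᵢ/nᵢ), where nᵢ is the stratum total.
Stratum 1 (Urban): n = 2361; a·d/n = 105·1573/2361 = 69.9555; b·c/n = 180·503/2361 = 38.3482
Stratum 2 (Rural): n = 3108; a·d/n = 170·1772/3108 = 96.9241; b·c/n = 904·262/3108 = 76.2059
OR_MH = (69.9555 + 96.9241) / (38.3482 + 76.2059) = 166.8796 / 114.5541 = 1.45678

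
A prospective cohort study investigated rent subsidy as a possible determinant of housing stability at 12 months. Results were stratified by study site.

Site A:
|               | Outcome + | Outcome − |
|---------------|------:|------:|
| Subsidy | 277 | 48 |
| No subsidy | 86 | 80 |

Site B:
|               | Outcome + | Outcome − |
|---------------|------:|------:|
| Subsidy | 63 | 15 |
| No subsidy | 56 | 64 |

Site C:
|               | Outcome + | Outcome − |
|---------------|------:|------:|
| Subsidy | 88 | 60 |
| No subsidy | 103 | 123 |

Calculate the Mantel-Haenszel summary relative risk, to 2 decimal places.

RR_MH = Σ(aᵢ·n₀ᵢ/nᵢ) / Σ(cᵢ·n₁ᵢ/nᵢ), with n₁ᵢ = aᵢ+bᵢ (exposed), n₀ᵢ = cᵢ+dᵢ (unexposed), nᵢ = n₁ᵢ+n₀ᵢ.
Stratum 1 (Site A): n₁ = 325, n₀ = 166, n = 491; a·n₀/n = 277·166/491 = 93.6497; c·n₁/n = 86·325/491 = 56.9246
Stratum 2 (Site B): n₁ = 78, n₀ = 120, n = 198; a·n₀/n = 63·120/198 = 38.1818; c·n₁/n = 56·78/198 = 22.0606
Stratum 3 (Site C): n₁ = 148, n₀ = 226, n = 374; a·n₀/n = 88·226/374 = 53.1765; c·n₁/n = 103·148/374 = 40.7594
RR_MH = (93.6497 + 38.1818 + 53.1765) / (56.9246 + 22.0606 + 40.7594) = 185.0080 / 119.7446 = 1.54502

1.55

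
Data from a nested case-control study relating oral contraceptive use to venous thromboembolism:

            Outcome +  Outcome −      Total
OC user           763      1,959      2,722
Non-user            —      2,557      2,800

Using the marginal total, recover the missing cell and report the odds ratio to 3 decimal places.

4.098

The missing cell is in the unexposed row: 2800 − 2557 = 243.
So a = 763, b = 1959, c = 243, d = 2557.
OR = (a·d)/(b·c) = (763 × 2557) / (1959 × 243) = 1950991 / 476037 = 4.09840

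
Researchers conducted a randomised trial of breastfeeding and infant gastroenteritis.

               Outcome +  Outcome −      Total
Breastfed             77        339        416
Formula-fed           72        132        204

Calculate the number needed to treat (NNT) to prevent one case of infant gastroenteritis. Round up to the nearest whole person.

6

Risk in treated group = 77/416 = 0.18510; risk in control = 72/204 = 0.35294.
Absolute risk reduction = 0.35294 − 0.18510 = 0.16785
NNT = 1 / ARR = 1 / 0.16785 = 5.958 → round up → 6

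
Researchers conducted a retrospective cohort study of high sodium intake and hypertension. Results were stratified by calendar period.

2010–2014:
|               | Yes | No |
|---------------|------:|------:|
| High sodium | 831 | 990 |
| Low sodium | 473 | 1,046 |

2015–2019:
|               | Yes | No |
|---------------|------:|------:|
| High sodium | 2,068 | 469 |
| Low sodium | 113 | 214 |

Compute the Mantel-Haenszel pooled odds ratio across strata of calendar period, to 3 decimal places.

2.613

OR_MH = Σ(aᵢdᵢ/nᵢ) / Σ(bᵢcᵢ/nᵢ), where nᵢ is the stratum total.
Stratum 1 (2010–2014): n = 3340; a·d/n = 831·1046/3340 = 260.2473; b·c/n = 990·473/3340 = 140.2006
Stratum 2 (2015–2019): n = 2864; a·d/n = 2068·214/2864 = 154.5223; b·c/n = 469·113/2864 = 18.5045
OR_MH = (260.2473 + 154.5223) / (140.2006 + 18.5045) = 414.7697 / 158.7051 = 2.61346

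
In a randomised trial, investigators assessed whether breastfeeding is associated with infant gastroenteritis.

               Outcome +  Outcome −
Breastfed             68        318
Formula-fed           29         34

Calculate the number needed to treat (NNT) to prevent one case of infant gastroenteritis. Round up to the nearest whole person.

4

Risk in treated group = 68/386 = 0.17617; risk in control = 29/63 = 0.46032.
Absolute risk reduction = 0.46032 − 0.17617 = 0.28415
NNT = 1 / ARR = 1 / 0.28415 = 3.519 → round up → 4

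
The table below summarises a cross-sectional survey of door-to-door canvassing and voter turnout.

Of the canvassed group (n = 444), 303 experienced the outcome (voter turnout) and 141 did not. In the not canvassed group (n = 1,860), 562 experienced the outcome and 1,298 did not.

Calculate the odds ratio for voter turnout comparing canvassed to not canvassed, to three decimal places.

From the description: a = 303, b = 141, c = 562, d = 1298.
OR = (a·d)/(b·c) = (303 × 1298) / (141 × 562) = 393294 / 79242 = 4.96320
The odds of voter turnout are about 4.96 times as high in the canvassed group.

4.963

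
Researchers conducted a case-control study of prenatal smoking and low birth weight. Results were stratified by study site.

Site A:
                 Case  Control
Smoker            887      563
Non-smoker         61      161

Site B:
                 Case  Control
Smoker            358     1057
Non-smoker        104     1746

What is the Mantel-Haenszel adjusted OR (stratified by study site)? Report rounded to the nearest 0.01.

OR_MH = Σ(aᵢdᵢ/nᵢ) / Σ(bᵢcᵢ/nᵢ), where nᵢ is the stratum total.
Stratum 1 (Site A): n = 1672; a·d/n = 887·161/1672 = 85.4109; b·c/n = 563·61/1672 = 20.5401
Stratum 2 (Site B): n = 3265; a·d/n = 358·1746/3265 = 191.4450; b·c/n = 1057·104/3265 = 33.6686
OR_MH = (85.4109 + 191.4450) / (20.5401 + 33.6686) = 276.8559 / 54.2087 = 5.10722

5.11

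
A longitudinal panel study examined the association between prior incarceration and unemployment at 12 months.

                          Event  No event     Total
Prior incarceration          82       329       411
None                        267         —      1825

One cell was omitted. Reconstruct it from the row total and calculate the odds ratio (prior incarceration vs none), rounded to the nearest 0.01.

1.45

The missing cell is in the unexposed row: 1825 − 267 = 1558.
So a = 82, b = 329, c = 267, d = 1558.
OR = (a·d)/(b·c) = (82 × 1558) / (329 × 267) = 127756 / 87843 = 1.45437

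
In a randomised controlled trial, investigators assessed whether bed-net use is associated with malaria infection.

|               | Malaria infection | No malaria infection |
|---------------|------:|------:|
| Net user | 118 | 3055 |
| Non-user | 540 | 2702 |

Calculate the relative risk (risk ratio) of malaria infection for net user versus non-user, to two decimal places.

Cells: a = 118, b = 3055, c = 540, d = 2702.
Risk in exposed = 118/3173 = 0.03719; risk in unexposed = 540/3242 = 0.16656.
RR = 0.03719 / 0.16656 = 0.22327
The risk is 78% lower among the exposed than among the unexposed.

0.22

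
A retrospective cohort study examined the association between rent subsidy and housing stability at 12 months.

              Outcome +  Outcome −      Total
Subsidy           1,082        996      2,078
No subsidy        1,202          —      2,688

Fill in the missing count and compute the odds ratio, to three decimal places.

1.343

The missing cell is in the unexposed row: 2688 − 1202 = 1486.
So a = 1082, b = 996, c = 1202, d = 1486.
OR = (a·d)/(b·c) = (1082 × 1486) / (996 × 1202) = 1607852 / 1197192 = 1.34302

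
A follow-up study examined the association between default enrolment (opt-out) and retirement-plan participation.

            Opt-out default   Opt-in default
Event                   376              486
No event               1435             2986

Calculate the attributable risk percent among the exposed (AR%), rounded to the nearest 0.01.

32.58

Reading the table with exposure as columns: a = 376 (Opt-out default, case), b = 1435 (Opt-out default, non-case), c = 486 (Opt-in default, case), d = 2986.
Risk in exposed = 376/1811 = 0.20762; risk in unexposed = 486/3472 = 0.13998.
RR = 0.20762/0.13998 = 1.48324
AR% = (RR − 1)/RR × 100 = (1.48324 − 1)/1.48324 × 100 = 32.5802%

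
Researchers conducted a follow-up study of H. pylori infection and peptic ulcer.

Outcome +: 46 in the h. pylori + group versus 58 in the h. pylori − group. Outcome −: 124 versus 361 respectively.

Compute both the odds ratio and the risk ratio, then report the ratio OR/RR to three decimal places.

From the description: a = 46, b = 124, c = 58, d = 361.
OR = (46·361)/(124·58) = 16606/7192 = 2.30895
Risk in exposed = 46/170 = 0.27059; risk in unexposed = 58/419 = 0.13842; RR = 1.95477
OR/RR = 2.30895 / 1.95477 = 1.18119
The outcome is not rare, so the OR lies further from 1 than the RR.

1.181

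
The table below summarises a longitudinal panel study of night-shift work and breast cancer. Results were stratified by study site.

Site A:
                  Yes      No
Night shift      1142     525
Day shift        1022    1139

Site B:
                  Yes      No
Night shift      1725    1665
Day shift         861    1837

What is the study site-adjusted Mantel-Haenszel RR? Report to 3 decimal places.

RR_MH = Σ(aᵢ·n₀ᵢ/nᵢ) / Σ(cᵢ·n₁ᵢ/nᵢ), with n₁ᵢ = aᵢ+bᵢ (exposed), n₀ᵢ = cᵢ+dᵢ (unexposed), nᵢ = n₁ᵢ+n₀ᵢ.
Stratum 1 (Site A): n₁ = 1667, n₀ = 2161, n = 3828; a·n₀/n = 1142·2161/3828 = 644.6870; c·n₁/n = 1022·1667/3828 = 445.0559
Stratum 2 (Site B): n₁ = 3390, n₀ = 2698, n = 6088; a·n₀/n = 1725·2698/6088 = 764.4629; c·n₁/n = 861·3390/6088 = 479.4333
RR_MH = (644.6870 + 764.4629) / (445.0559 + 479.4333) = 1409.1499 / 924.4892 = 1.52425

1.524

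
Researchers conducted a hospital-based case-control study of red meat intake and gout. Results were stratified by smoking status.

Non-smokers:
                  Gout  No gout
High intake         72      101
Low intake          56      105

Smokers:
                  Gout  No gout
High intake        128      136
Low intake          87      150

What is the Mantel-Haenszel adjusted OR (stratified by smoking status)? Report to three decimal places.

OR_MH = Σ(aᵢdᵢ/nᵢ) / Σ(bᵢcᵢ/nᵢ), where nᵢ is the stratum total.
Stratum 1 (Non-smokers): n = 334; a·d/n = 72·105/334 = 22.6347; b·c/n = 101·56/334 = 16.9341
Stratum 2 (Smokers): n = 501; a·d/n = 128·150/501 = 38.3234; b·c/n = 136·87/501 = 23.6168
OR_MH = (22.6347 + 38.3234) / (16.9341 + 23.6168) = 60.9581 / 40.5509 = 1.50325

1.503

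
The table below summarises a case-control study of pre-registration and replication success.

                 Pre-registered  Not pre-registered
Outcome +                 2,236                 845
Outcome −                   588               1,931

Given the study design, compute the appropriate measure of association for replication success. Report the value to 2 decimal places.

Reading the table with exposure as columns: a = 2236 (Pre-registered, case), b = 588 (Pre-registered, non-case), c = 845 (Not pre-registered, case), d = 1931.
This is a case-control study: participants were sampled on outcome status, so risks in the source population cannot be estimated directly — relative risk is not valid here. The odds ratio is the appropriate measure.
OR = (a·d)/(b·c) = (2236 × 1931) / (588 × 845) = 4317716 / 496860 = 8.69001

8.69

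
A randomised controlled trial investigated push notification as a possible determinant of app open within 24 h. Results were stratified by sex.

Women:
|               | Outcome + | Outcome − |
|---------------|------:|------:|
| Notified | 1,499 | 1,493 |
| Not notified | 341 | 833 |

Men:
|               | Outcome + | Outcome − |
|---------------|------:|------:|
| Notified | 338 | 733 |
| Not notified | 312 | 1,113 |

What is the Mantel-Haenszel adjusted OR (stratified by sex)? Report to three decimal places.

2.107

OR_MH = Σ(aᵢdᵢ/nᵢ) / Σ(bᵢcᵢ/nᵢ), where nᵢ is the stratum total.
Stratum 1 (Women): n = 4166; a·d/n = 1499·833/4166 = 299.7280; b·c/n = 1493·341/4166 = 122.2067
Stratum 2 (Men): n = 2496; a·d/n = 338·1113/2496 = 150.7188; b·c/n = 733·312/2496 = 91.6250
OR_MH = (299.7280 + 150.7188) / (122.2067 + 91.6250) = 450.4468 / 213.8317 = 2.10655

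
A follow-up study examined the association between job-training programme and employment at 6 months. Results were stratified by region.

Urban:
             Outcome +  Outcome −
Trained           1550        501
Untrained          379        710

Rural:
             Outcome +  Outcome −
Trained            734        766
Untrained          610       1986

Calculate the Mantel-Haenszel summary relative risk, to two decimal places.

2.13

RR_MH = Σ(aᵢ·n₀ᵢ/nᵢ) / Σ(cᵢ·n₁ᵢ/nᵢ), with n₁ᵢ = aᵢ+bᵢ (exposed), n₀ᵢ = cᵢ+dᵢ (unexposed), nᵢ = n₁ᵢ+n₀ᵢ.
Stratum 1 (Urban): n₁ = 2051, n₀ = 1089, n = 3140; a·n₀/n = 1550·1089/3140 = 537.5637; c·n₁/n = 379·2051/3140 = 247.5570
Stratum 2 (Rural): n₁ = 1500, n₀ = 2596, n = 4096; a·n₀/n = 734·2596/4096 = 465.2012; c·n₁/n = 610·1500/4096 = 223.3887
RR_MH = (537.5637 + 465.2012) / (247.5570 + 223.3887) = 1002.7649 / 470.9457 = 2.12926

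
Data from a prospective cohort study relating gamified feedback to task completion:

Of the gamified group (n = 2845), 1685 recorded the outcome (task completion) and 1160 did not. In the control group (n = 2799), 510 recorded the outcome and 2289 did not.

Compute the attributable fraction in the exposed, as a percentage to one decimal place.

69.2

From the description: a = 1685, b = 1160, c = 510, d = 2289.
Risk in exposed = 1685/2845 = 0.59227; risk in unexposed = 510/2799 = 0.18221.
RR = 0.59227/0.18221 = 3.25050
AR% = (RR − 1)/RR × 100 = (3.25050 − 1)/3.25050 × 100 = 69.2355%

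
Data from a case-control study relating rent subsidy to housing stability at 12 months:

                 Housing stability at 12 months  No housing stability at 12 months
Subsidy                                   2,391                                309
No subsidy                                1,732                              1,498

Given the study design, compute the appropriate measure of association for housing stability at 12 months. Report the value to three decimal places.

6.692

Cells: a = 2391, b = 309, c = 1732, d = 1498.
This is a case-control study: participants were sampled on outcome status, so risks in the source population cannot be estimated directly — relative risk is not valid here. The odds ratio is the appropriate measure.
OR = (a·d)/(b·c) = (2391 × 1498) / (309 × 1732) = 3581718 / 535188 = 6.69245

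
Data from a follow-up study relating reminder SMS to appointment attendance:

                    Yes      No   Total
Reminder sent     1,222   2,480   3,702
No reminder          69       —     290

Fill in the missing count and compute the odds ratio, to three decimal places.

The missing cell is in the unexposed row: 290 − 69 = 221.
So a = 1222, b = 2480, c = 69, d = 221.
OR = (a·d)/(b·c) = (1222 × 221) / (2480 × 69) = 270062 / 171120 = 1.57820

1.578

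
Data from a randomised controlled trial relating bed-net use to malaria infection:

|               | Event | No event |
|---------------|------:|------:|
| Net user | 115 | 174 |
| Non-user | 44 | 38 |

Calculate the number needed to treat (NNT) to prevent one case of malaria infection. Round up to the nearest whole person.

Risk in treated group = 115/289 = 0.39792; risk in control = 44/82 = 0.53659.
Absolute risk reduction = 0.53659 − 0.39792 = 0.13866
NNT = 1 / ARR = 1 / 0.13866 = 7.212 → round up → 8

8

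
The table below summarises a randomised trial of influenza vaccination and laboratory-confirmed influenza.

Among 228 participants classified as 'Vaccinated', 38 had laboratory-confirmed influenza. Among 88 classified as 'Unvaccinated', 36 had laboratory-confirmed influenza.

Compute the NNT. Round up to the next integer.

Risk in treated group = 38/228 = 0.16667; risk in control = 36/88 = 0.40909.
Absolute risk reduction = 0.40909 − 0.16667 = 0.24242
NNT = 1 / ARR = 1 / 0.24242 = 4.125 → round up → 5

5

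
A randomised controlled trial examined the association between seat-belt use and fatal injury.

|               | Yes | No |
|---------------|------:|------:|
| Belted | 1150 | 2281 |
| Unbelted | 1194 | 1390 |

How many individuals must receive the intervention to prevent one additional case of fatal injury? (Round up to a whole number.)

Risk in treated group = 1150/3431 = 0.33518; risk in control = 1194/2584 = 0.46207.
Absolute risk reduction = 0.46207 − 0.33518 = 0.12690
NNT = 1 / ARR = 1 / 0.12690 = 7.881 → round up → 8

8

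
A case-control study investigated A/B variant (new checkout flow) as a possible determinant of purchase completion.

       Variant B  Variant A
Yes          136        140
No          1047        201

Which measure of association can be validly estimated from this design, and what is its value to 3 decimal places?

0.186

Reading the table with exposure as columns: a = 136 (Variant B, case), b = 1047 (Variant B, non-case), c = 140 (Variant A, case), d = 201.
This is a case-control study: participants were sampled on outcome status, so risks in the source population cannot be estimated directly — relative risk is not valid here. The odds ratio is the appropriate measure.
OR = (a·d)/(b·c) = (136 × 201) / (1047 × 140) = 27336 / 146580 = 0.18649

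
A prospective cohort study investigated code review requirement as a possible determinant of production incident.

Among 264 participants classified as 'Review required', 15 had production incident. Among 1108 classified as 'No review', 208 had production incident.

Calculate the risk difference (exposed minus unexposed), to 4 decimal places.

From the description: a = 15, b = 249, c = 208, d = 900.
Risk in exposed = 15/264 = 0.056818; risk in unexposed = 208/1108 = 0.187726.
Risk difference = 0.056818 − 0.187726 = -0.130907

-0.1309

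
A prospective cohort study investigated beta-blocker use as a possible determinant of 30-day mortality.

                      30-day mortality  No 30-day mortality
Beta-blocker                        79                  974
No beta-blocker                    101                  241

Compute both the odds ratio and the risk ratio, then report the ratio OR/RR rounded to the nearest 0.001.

0.762

Cells: a = 79, b = 974, c = 101, d = 241.
OR = (79·241)/(974·101) = 19039/98374 = 0.19354
Risk in exposed = 79/1053 = 0.07502; risk in unexposed = 101/342 = 0.29532; RR = 0.25404
OR/RR = 0.19354 / 0.25404 = 0.76183
The outcome is not rare, so the OR lies further from 1 than the RR.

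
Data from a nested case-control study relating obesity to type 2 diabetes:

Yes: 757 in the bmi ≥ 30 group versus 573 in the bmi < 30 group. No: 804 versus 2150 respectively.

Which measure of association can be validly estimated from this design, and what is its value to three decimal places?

From the description: a = 757, b = 804, c = 573, d = 2150.
This is a nested case-control study: participants were sampled on outcome status, so risks in the source population cannot be estimated directly — relative risk is not valid here. The odds ratio is the appropriate measure.
OR = (a·d)/(b·c) = (757 × 2150) / (804 × 573) = 1627550 / 460692 = 3.53284

3.533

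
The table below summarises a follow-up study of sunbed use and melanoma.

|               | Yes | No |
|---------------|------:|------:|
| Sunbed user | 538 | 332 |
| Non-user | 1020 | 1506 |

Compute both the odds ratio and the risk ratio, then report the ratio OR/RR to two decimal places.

1.56

Cells: a = 538, b = 332, c = 1020, d = 1506.
OR = (538·1506)/(332·1020) = 810228/338640 = 2.39259
Risk in exposed = 538/870 = 0.61839; risk in unexposed = 1020/2526 = 0.40380; RR = 1.53143
OR/RR = 2.39259 / 1.53143 = 1.56233
The outcome is not rare, so the OR lies further from 1 than the RR.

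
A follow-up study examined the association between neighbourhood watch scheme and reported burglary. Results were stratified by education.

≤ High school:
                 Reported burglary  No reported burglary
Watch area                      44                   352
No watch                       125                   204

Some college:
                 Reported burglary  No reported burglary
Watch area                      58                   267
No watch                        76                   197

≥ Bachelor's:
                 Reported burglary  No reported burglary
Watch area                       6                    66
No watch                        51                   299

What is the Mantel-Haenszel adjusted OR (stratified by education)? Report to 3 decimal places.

0.348

OR_MH = Σ(aᵢdᵢ/nᵢ) / Σ(bᵢcᵢ/nᵢ), where nᵢ is the stratum total.
Stratum 1 (≤ High school): n = 725; a·d/n = 44·204/725 = 12.3807; b·c/n = 352·125/725 = 60.6897
Stratum 2 (Some college): n = 598; a·d/n = 58·197/598 = 19.1070; b·c/n = 267·76/598 = 33.9331
Stratum 3 (≥ Bachelor's): n = 422; a·d/n = 6·299/422 = 4.2512; b·c/n = 66·51/422 = 7.9763
OR_MH = (12.3807 + 19.1070 + 4.2512) / (60.6897 + 33.9331 + 7.9763) = 35.7389 / 102.5991 = 0.34834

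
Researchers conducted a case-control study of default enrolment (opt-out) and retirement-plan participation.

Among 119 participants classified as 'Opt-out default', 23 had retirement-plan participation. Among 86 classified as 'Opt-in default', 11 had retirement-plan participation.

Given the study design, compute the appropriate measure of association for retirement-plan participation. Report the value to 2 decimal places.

From the description: a = 23, b = 96, c = 11, d = 75.
This is a case-control study: participants were sampled on outcome status, so risks in the source population cannot be estimated directly — relative risk is not valid here. The odds ratio is the appropriate measure.
OR = (a·d)/(b·c) = (23 × 75) / (96 × 11) = 1725 / 1056 = 1.63352

1.63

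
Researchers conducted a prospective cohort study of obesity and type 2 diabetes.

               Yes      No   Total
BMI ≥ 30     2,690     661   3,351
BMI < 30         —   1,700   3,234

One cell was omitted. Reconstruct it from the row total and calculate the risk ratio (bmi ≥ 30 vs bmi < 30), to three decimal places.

The missing cell is in the unexposed row: 3234 − 1700 = 1534.
So a = 2690, b = 661, c = 1534, d = 1700.
RR = [a/(a+b)] / [c/(c+d)] = (2690/3351) / (1534/3234) = 0.80275/0.47434 = 1.69236

1.692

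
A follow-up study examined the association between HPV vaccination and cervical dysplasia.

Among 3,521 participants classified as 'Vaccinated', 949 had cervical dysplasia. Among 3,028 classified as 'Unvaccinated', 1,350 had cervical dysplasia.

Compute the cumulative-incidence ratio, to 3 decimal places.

0.605

From the description: a = 949, b = 2572, c = 1350, d = 1678.
Risk in exposed = 949/3521 = 0.26953; risk in unexposed = 1350/3028 = 0.44584.
RR = 0.26953 / 0.44584 = 0.60454
The risk is 40% lower among the exposed than among the unexposed.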